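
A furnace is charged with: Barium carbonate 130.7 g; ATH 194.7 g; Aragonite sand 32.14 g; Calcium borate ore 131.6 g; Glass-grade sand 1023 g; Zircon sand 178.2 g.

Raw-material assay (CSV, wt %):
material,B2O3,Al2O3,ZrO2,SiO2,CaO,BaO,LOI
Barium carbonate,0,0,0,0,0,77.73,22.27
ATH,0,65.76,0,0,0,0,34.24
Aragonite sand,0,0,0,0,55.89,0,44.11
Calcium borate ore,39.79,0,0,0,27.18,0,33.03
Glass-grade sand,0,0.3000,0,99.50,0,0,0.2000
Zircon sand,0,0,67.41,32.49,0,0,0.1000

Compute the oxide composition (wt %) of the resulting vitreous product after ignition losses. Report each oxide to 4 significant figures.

All arithmetic holds exact precision throughout; values along the way are displayed rounded to 4 significant digits between the steps; every reported result undergoes a single rounding. The derived quantities (the six compositions, LOI, yield, totals, glass mass) are recomputed starting from the weights at 1535 g of glass at full float precision, as written in the problem or the answer.
Per-oxide mass from batch:
  B2O3: 131.6·0.3979 = 52.36 g
  Al2O3: 194.7·0.6576 + 1023·0.003000 = 131.1 g
  ZrO2: 178.2·0.6741 = 120.1 g
  SiO2: 1023·0.9950 + 178.2·0.3249 = 1076 g
  CaO: 32.14·0.5589 + 131.6·0.2718 = 53.73 g
  BaO: 130.7·0.7773 = 101.6 g
LOI: 130.7·0.2227 + 194.7·0.3424 + 32.14·0.4411 + 131.6·0.3303 + 1023·0.002000 + 178.2·0.001000 = 155.6 g
The glass mass, total less LOI, = 1690 − 155.6 = 1535 g (= the summed oxide contributions)
percent share: oxide ÷ glass, ×100

Glass mass = 1535 g (batch 1690 − LOI 155.6).
Composition: B2O3 3.412%, Al2O3 8.543%, ZrO2 7.827%, SiO2 70.10%, CaO 3.501%, BaO 6.620%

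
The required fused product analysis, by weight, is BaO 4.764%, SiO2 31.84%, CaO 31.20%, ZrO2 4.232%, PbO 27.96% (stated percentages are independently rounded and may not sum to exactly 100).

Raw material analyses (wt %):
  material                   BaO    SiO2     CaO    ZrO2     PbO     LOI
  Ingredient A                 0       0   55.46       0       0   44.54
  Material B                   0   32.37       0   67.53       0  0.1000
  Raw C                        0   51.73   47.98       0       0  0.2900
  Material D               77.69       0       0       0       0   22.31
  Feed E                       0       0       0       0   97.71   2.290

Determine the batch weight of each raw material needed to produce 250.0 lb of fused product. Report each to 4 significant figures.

Batch per 250.0 lb fused product:
  Ingredient A: 16.00 lb
  Material B: 15.67 lb
  Raw C: 144.1 lb
  Material D: 15.33 lb
  Feed E: 71.54 lb
Total batch = 262.6 lb; LOI loss = 12.62 lb; yield = 95.20%

All arithmetic keeps exact precision from first step to last — in-progress results are displayed rounded to 4 significant figures across the worked steps. Every reported number is rounded a single time. Derived quantities are re-derived at full float precision (ignition loss, five oxide percentages, totals, glass mass, yield) from the weighed amounts per 250.0 lb of glass as quoted within question or answer.
Target masses of each oxide per 250.0 lb fused product:
  BaO: 4.764% × 250.0 = 11.91 lb
  SiO2: 31.84% × 250.0 = 79.60 lb
  CaO: 31.20% × 250.0 = 78.00 lb
  ZrO2: 4.232% × 250.0 = 10.58 lb
  PbO: 27.96% × 250.0 = 69.90 lb
A balance pass over the oxides, with the batch weights as given, for the quoted basis mass (sum by sum, the targets are met exact up to rounding of places):
  BaO: 15.33·0.7769 = 11.91 lb (target 11.91 lb)
  SiO2: 15.67·0.3237 + 144.1·0.5173 = 79.62 lb (target 79.60 lb)
  CaO: 16.00·0.5546 + 144.1·0.4798 = 78.01 lb (target 78.00 lb)
  ZrO2: 15.67·0.6753 = 10.58 lb (target 10.58 lb)
  PbO: 71.54·0.9771 = 69.90 lb (target 69.90 lb)
Glass-mass bookkeeping: whole batch net of LOI = 250.0 lb (summing oxide targets gives 250.0 lb; stated basis 250.0 lb — deltas are rounding alone).
Batch total: Σ batch = 262.6 lb; ignition loss, Σ(batch × LOI) = 12.62 lb; glass ÷ batch gives a yield of 95.20%.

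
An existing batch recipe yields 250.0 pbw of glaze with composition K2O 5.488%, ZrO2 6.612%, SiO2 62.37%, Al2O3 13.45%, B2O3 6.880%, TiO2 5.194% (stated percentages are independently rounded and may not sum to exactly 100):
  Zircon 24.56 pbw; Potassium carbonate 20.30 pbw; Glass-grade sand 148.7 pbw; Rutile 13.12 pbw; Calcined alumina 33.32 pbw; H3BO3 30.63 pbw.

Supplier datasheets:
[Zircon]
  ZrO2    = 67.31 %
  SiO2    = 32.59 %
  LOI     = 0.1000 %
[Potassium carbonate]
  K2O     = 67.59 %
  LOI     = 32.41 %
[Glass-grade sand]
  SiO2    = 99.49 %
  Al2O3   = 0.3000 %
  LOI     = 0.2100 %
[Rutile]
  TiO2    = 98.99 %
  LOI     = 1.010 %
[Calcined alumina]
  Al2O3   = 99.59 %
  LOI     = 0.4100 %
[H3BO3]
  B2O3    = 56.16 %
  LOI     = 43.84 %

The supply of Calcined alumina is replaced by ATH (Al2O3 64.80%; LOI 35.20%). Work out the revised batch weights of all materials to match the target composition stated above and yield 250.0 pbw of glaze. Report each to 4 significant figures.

Revised batch per 250.0 pbw glaze:
  Zircon: 24.56 pbw
  Potassium carbonate: 20.30 pbw
  Glass-grade sand: 148.7 pbw
  Rutile: 13.12 pbw
  ATH: 51.20 pbw
  H3BO3: 30.63 pbw
Total batch = 288.5 pbw; LOI loss = 38.50 pbw

Values along the way are shown rounded off to 4 significant digits as written. The whole derivation runs at exact precision in every operation. Each reported figure takes a single rounding; the derived quantities, including totals, glass mass, LOI, six oxide percentages, the yield, are rebuilt from the weighed amounts per 250.0 pbw of glass at exact precision exactly as shown in the problem or answer text.
Target masses of each oxide per 250.0 pbw glaze:
  K2O: 5.488% × 250.0 = 13.72 pbw
  ZrO2: 6.612% × 250.0 = 16.53 pbw
  SiO2: 62.37% × 250.0 = 155.9 pbw
  Al2O3: 13.45% × 250.0 = 33.62 pbw
  B2O3: 6.880% × 250.0 = 17.20 pbw
  TiO2: 5.194% × 250.0 = 12.98 pbw
Per-oxide balance check with the batch weights as given, relative to the basis at hand (every target is met by its sum once rounding is allowed for):
  K2O: 20.30·0.6759 = 13.72 pbw (target 13.72 pbw)
  ZrO2: 24.56·0.6731 = 16.53 pbw (target 16.53 pbw)
  SiO2: 24.56·0.3259 + 148.7·0.9949 = 155.9 pbw (target 155.9 pbw)
  Al2O3: 148.7·0.003000 + 51.20·0.6480 = 33.62 pbw (target 33.62 pbw)
  B2O3: 30.63·0.5616 = 17.20 pbw (target 17.20 pbw)
  TiO2: 13.12·0.9899 = 12.99 pbw (target 12.98 pbw)
Glass mass check: Σ batch − LOI loss = 250.0 pbw (summing oxide targets gives 250.0 pbw; versus the stated basis of 250.0 pbw — any gap is answer rounding).
Summing the batch: Σ batch = 288.5 pbw; Σ batch·LOI gives LOI loss = 38.50 pbw; yield: glass divided by total = 86.66%.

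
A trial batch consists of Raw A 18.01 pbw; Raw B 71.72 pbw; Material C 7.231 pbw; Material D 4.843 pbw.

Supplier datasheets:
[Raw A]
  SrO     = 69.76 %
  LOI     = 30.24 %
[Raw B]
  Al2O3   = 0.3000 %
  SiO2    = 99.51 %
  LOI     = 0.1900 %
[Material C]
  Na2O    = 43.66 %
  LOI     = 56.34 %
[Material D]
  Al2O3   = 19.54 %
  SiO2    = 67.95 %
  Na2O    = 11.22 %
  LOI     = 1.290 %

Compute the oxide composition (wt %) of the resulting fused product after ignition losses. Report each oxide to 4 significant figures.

Values along the way are shown rounded to 4 significant figures in the printout; all internal work keeps exact precision at every stage — each reported number undergoes a single rounding. Derived quantities, which include glass mass, ignition loss, the yield, the four compositions, totals, are carried at full precision, as given in the problem or the answer, using the weight values on 92.09 pbw of glass.
Oxide-by-oxide delivered mass:
  Al2O3: 71.72·0.003000 + 4.843·0.1954 = 1.161 pbw
  SiO2: 71.72·0.9951 + 4.843·0.6795 = 74.66 pbw
  SrO: 18.01·0.6976 = 12.56 pbw
  Na2O: 7.231·0.4366 + 4.843·0.1122 = 3.700 pbw
LOI: 18.01·0.3024 + 71.72·0.001900 + 7.231·0.5634 + 4.843·0.01290 = 9.719 pbw
batch − LOI leaves glass = 101.8 − 9.719 = 92.09 pbw (the oxide masses sum to this)
wt % = oxide mass / glass mass × 100

Glass mass = 92.09 pbw (batch 101.8 − LOI 9.719).
Composition: Al2O3 1.261%, SiO2 81.08%, SrO 13.64%, Na2O 4.018%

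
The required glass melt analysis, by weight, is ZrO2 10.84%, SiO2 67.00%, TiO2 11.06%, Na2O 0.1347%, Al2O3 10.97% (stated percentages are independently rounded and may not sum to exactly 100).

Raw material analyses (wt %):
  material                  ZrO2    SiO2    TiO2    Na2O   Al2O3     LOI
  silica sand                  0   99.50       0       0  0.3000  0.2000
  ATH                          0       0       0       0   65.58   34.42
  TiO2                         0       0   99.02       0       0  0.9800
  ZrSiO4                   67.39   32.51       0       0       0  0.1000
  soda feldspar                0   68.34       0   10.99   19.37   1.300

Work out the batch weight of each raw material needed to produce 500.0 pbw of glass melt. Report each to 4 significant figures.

The intermediate values are shown rounded to four significant digits alongside each step. Each numeric step carries exact precision through every step; each reported value takes exactly one rounding; all derived quantities, including totals, net glass mass, the five compositions, yield, LOI, are rebuilt starting from the weights on 500.0 pbw of glass in full float precision as given in the question or the answer.
Oxide mass targets, per 500.0 pbw glass melt:
  ZrO2: 10.84% × 500.0 = 54.20 pbw
  SiO2: 67.00% × 500.0 = 335.0 pbw
  TiO2: 11.06% × 500.0 = 55.30 pbw
  Na2O: 0.1347% × 500.0 = 0.6735 pbw
  Al2O3: 10.97% × 500.0 = 54.85 pbw
Mass-balance tally per oxide from the weights as reported, versus the basis set out (each sum matches its target mass within answer rounding):
  ZrO2: 80.43·0.6739 = 54.20 pbw (target 54.20 pbw)
  SiO2: 306.2·0.9950 + 80.43·0.3251 + 6.128·0.6834 = 335.0 pbw (target 335.0 pbw)
  TiO2: 55.85·0.9902 = 55.30 pbw (target 55.30 pbw)
  Na2O: 6.128·0.1099 = 0.6735 pbw (target 0.6735 pbw)
  Al2O3: 306.2·0.003000 + 80.43·0.6558 + 6.128·0.1937 = 54.85 pbw (target 54.85 pbw)
Glass mass check: total charge less LOI = 500.0 pbw (targets for the oxides total 500.0 pbw; the stated basis being 500.0 pbw — any gap is answer rounding).
Whole-batch sum: Σ batch = 529.0 pbw; Σ batch·LOI gives LOI loss = 29.00 pbw; yield: glass divided by total = 94.52%.

Batch per 500.0 pbw glass melt:
  silica sand: 306.2 pbw
  ATH: 80.43 pbw
  TiO2: 55.85 pbw
  ZrSiO4: 80.43 pbw
  soda feldspar: 6.128 pbw
Total batch = 529.0 pbw; LOI loss = 29.00 pbw; yield = 94.52%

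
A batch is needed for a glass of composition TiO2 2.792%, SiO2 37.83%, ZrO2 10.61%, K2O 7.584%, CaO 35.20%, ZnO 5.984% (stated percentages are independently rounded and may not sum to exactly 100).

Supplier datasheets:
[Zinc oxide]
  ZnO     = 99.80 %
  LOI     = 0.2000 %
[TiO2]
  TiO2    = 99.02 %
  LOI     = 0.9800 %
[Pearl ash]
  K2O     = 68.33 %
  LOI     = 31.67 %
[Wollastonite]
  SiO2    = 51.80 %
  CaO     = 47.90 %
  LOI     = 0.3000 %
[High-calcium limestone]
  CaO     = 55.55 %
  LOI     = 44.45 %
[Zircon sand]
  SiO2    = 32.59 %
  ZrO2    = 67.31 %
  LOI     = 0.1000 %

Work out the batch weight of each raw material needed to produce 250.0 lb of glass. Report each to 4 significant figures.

Intermediates are printed (rounded to four significant figures) in the working; exact precision is maintained at each step; every reported result is rounded only once — all derived quantities (the totals, the yield, the six compositions, LOI, net glass mass) are rebuilt from the batch weights on 250.0 lb of glass at exact precision, as they appear in problem or answer.
Per-oxide target masses for 250.0 lb glass:
  TiO2: 2.792% × 250.0 = 6.980 lb
  SiO2: 37.83% × 250.0 = 94.58 lb
  ZrO2: 10.61% × 250.0 = 26.52 lb
  K2O: 7.584% × 250.0 = 18.96 lb
  CaO: 35.20% × 250.0 = 88.00 lb
  ZnO: 5.984% × 250.0 = 14.96 lb
Balance tally, oxide-wise, applying the batch weights above, per the basis as stated (delivered sums recover each target within answer rounding):
  TiO2: 7.049·0.9902 = 6.980 lb (target 6.980 lb)
  SiO2: 157.8·0.5180 + 39.41·0.3259 = 94.58 lb (target 94.58 lb)
  ZrO2: 39.41·0.6731 = 26.53 lb (target 26.52 lb)
  K2O: 27.75·0.6833 = 18.96 lb (target 18.96 lb)
  CaO: 157.8·0.4790 + 22.36·0.5555 = 88.01 lb (target 88.00 lb)
  ZnO: 14.99·0.9980 = 14.96 lb (target 14.96 lb)
Glass-mass closure: batch total minus LOI = 250.0 lb (the targets, summed, come to 250.0 lb; with the basis standing at 250.0 lb — deltas are rounding alone).
Whole-batch sum: Σ batch = 269.4 lb; LOI removed, Σ of batch·LOI: 19.34 lb; yield: glass divided by total = 92.82%.

Batch per 250.0 lb glass:
  Zinc oxide: 14.99 lb
  TiO2: 7.049 lb
  Pearl ash: 27.75 lb
  Wollastonite: 157.8 lb
  High-calcium limestone: 22.36 lb
  Zircon sand: 39.41 lb
Total batch = 269.4 lb; LOI loss = 19.34 lb; yield = 92.82%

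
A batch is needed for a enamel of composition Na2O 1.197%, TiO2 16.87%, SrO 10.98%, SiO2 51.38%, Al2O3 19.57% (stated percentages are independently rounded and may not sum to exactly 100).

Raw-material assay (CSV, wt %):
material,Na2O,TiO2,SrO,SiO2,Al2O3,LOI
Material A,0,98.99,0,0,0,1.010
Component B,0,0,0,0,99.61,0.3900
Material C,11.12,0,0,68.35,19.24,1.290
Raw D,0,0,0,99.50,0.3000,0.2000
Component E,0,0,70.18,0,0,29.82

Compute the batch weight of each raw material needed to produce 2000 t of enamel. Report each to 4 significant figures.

Batch per 2000 t enamel:
  Material A: 340.8 t
  Component B: 348.7 t
  Material C: 215.3 t
  Raw D: 884.9 t
  Component E: 312.9 t
Total batch = 2103 t; LOI loss = 102.7 t; yield = 95.12%

Full precision is maintained through the solve. Mid-chain values appear, rounded to 4 significant figures, at each printed step; each reported number receives exactly one rounding. The derived quantities (the five compositions, LOI, net glass mass, the totals, yield) are recomputed at full float precision from the weighed amounts on 2000 t of glass, exactly as printed in the problem or the answer.
Target oxide masses per 2000 t enamel:
  Na2O: 1.197% × 2000 = 23.94 t
  TiO2: 16.87% × 2000 = 337.4 t
  SrO: 10.98% × 2000 = 219.6 t
  SiO2: 51.38% × 2000 = 1028 t
  Al2O3: 19.57% × 2000 = 391.4 t
Verifying the oxide balance working from each reported weight, per the basis as stated (sum by sum, the targets are met modulo rounding of the values):
  Na2O: 215.3·0.1112 = 23.94 t (target 23.94 t)
  TiO2: 340.8·0.9899 = 337.4 t (target 337.4 t)
  SrO: 312.9·0.7018 = 219.6 t (target 219.6 t)
  SiO2: 215.3·0.6835 + 884.9·0.9950 = 1028 t (target 1028 t)
  Al2O3: 348.7·0.9961 + 215.3·0.1924 + 884.9·0.003000 = 391.4 t (target 391.4 t)
Auditing the glass mass value: total batch − LOI = 2000 t (oxide target masses add up to 2000 t; the stated basis being 2000 t — gaps are rounding artifacts).
Batch grand total — Σ batch = 2103 t; LOI removed, Σ of batch·LOI: 102.7 t; the yield ratio, glass ÷ batch: 95.12%.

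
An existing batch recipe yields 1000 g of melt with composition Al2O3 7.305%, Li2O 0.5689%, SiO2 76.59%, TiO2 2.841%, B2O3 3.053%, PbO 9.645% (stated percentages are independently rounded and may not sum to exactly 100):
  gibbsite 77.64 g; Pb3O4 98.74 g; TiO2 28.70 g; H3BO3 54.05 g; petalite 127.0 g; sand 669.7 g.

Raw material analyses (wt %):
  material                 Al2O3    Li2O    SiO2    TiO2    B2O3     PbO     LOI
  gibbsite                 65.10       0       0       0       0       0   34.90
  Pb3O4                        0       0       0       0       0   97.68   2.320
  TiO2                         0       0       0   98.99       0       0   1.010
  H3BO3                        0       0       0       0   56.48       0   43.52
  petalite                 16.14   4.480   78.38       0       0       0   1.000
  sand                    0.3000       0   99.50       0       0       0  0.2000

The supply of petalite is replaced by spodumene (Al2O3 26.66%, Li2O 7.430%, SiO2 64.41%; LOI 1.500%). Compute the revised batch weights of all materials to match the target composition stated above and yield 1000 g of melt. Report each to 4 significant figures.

Revised batch per 1000 g melt:
  gibbsite: 77.54 g
  Pb3O4: 98.74 g
  TiO2: 28.70 g
  H3BO3: 54.05 g
  spodumene: 76.57 g
  sand: 720.2 g
Total batch = 1056 g; LOI loss = 55.75 g

Intermediates are printed rounded to 4 significant figures when written out; full precision is held in every operation; every reported number takes exactly one rounding; all derived quantities, including the six compositions, LOI, the yield, net glass mass, the totals, are carried using the weight values per 1000 g of glass in exact precision as given in question or answer.
Target oxide masses per 1000 g melt:
  Al2O3: 7.305% × 1000 = 73.05 g
  Li2O: 0.5689% × 1000 = 5.689 g
  SiO2: 76.59% × 1000 = 765.9 g
  TiO2: 2.841% × 1000 = 28.41 g
  B2O3: 3.053% × 1000 = 30.53 g
  PbO: 9.645% × 1000 = 96.45 g
A balance pass over the oxides, applying the batch weights above, versus the basis set out (sum by sum, the targets are met within answer rounding):
  Al2O3: 77.54·0.6510 + 76.57·0.2666 + 720.2·0.003000 = 73.05 g (target 73.05 g)
  Li2O: 76.57·0.07430 = 5.689 g (target 5.689 g)
  SiO2: 76.57·0.6441 + 720.2·0.9950 = 765.9 g (target 765.9 g)
  TiO2: 28.70·0.9899 = 28.41 g (target 28.41 g)
  B2O3: 54.05·0.5648 = 30.53 g (target 30.53 g)
  PbO: 98.74·0.9768 = 96.45 g (target 96.45 g)
Glass-mass sanity pass: total charge less LOI = 1000 g (oxide target masses add up to 1000 g; with the basis standing at 1000 g — rounding explains the deltas).
Whole-batch sum: Σ batch = 1056 g; loss to ignition Σ batch·LOI = 55.75 g; glass ÷ batch gives a yield of 94.72%.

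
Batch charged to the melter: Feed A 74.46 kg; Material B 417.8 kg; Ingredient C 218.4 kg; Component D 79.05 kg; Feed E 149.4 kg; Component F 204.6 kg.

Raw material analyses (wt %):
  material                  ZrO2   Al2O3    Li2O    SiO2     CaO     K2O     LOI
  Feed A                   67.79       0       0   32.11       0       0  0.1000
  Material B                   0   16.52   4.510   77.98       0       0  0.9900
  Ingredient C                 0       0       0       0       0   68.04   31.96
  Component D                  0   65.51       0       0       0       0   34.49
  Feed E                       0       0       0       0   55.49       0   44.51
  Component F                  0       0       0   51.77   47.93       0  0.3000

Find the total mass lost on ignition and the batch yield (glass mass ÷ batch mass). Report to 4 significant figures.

LOI loss = 168.4 kg; glass = 975.3 kg; yield = 85.28%

All arithmetic carries full precision in every operation. Values along the way appear (rounded to four significant figures) as written — each reported figure is rounded just once. Derived quantities, including yield, net glass mass, the six compositions, the totals, ignition loss, are rebuilt using the weight values per 975.3 kg of glass at full precision, as given in the problem or the answer.
Per-material ignition loss:
  Feed A: 74.46 × 0.001000 = 0.07446 kg
  Material B: 417.8 × 0.009900 = 4.136 kg
  Ingredient C: 218.4 × 0.3196 = 69.80 kg
  Component D: 79.05 × 0.3449 = 27.26 kg
  Feed E: 149.4 × 0.4451 = 66.50 kg
  Component F: 204.6 × 0.003000 = 0.6138 kg
Total LOI = 168.4 kg
Glass = batch − LOI = 1144 − 168.4 = 975.3 kg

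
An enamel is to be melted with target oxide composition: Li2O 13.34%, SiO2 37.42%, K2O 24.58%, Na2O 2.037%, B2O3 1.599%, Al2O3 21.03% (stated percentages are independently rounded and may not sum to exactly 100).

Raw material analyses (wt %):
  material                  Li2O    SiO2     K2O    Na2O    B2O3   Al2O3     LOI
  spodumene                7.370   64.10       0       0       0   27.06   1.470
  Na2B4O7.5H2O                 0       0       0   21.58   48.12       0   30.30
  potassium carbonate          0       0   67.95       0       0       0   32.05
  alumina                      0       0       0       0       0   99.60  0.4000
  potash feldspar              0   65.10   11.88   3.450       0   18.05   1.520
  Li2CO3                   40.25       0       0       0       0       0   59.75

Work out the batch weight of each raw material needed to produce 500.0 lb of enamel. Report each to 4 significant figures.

Intermediates are printed rounded to four significant figures in the printout — each numeric step runs at full precision in all steps; a single rounding produces every reported number — derived quantities, which include the yield, ignition loss, glass mass, the totals, the six compositions, are carried at full float precision, as quoted within the question or the answer, using the weight values for 500.0 lb of glass.
Oxide mass targets, per 500.0 lb enamel:
  Li2O: 13.34% × 500.0 = 66.70 lb
  SiO2: 37.42% × 500.0 = 187.1 lb
  K2O: 24.58% × 500.0 = 122.9 lb
  Na2O: 2.037% × 500.0 = 10.18 lb
  B2O3: 1.599% × 500.0 = 7.995 lb
  Al2O3: 21.03% × 500.0 = 105.2 lb
Balance tally, oxide-wise, per the reported batch figures, under the basis named above (oxide sums agree with the targets exact up to rounding of places):
  Li2O: 97.61·0.07370 + 147.8·0.4025 = 66.68 lb (target 66.70 lb)
  SiO2: 97.61·0.6410 + 191.3·0.6510 = 187.1 lb (target 187.1 lb)
  K2O: 147.4·0.6795 + 191.3·0.1188 = 122.9 lb (target 122.9 lb)
  Na2O: 16.61·0.2158 + 191.3·0.03450 = 10.18 lb (target 10.18 lb)
  B2O3: 16.61·0.4812 = 7.993 lb (target 7.995 lb)
  Al2O3: 97.61·0.2706 + 44.39·0.9960 + 191.3·0.1805 = 105.2 lb (target 105.2 lb)
Glass-mass sanity pass: total charge less LOI = 500.0 lb (the Σ of target masses is 500.0 lb; with the basis standing at 500.0 lb — differing by rounding only).
Adding the batch up: Σ batch = 645.1 lb; Σ batch·LOI gives LOI loss = 145.1 lb; as yield: glass ÷ batch → 77.51%.

Batch per 500.0 lb enamel:
  spodumene: 97.61 lb
  Na2B4O7.5H2O: 16.61 lb
  potassium carbonate: 147.4 lb
  alumina: 44.39 lb
  potash feldspar: 191.3 lb
  Li2CO3: 147.8 lb
Total batch = 645.1 lb; LOI loss = 145.1 lb; yield = 77.51%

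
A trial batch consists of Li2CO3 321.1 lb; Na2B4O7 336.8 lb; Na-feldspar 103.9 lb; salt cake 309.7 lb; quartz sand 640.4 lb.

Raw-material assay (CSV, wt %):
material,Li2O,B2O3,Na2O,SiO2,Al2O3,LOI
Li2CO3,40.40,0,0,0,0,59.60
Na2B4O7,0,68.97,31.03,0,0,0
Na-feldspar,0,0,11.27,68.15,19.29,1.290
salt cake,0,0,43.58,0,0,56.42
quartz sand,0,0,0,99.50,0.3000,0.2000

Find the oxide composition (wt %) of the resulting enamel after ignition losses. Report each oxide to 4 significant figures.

Glass mass = 1343 lb (batch 1712 − LOI 368.7).
Composition: Li2O 9.658%, B2O3 17.29%, Na2O 18.70%, SiO2 52.71%, Al2O3 1.635%

Mid-chain values appear, rounded to 4 significant digits, across the worked steps — all internal work holds full float precision all the way through. A single rounding produces every reported result — all derived quantities, including the yield, five oxide percentages, totals, net glass mass, LOI, are re-derived using the weight values per 1343 lb of glass in exact precision, as given in question or answer.
Mass of each oxide from the mix:
  Li2O: 321.1·0.4040 = 129.7 lb
  B2O3: 336.8·0.6897 = 232.3 lb
  Na2O: 336.8·0.3103 + 103.9·0.1127 + 309.7·0.4358 = 251.2 lb
  SiO2: 103.9·0.6815 + 640.4·0.9950 = 708.0 lb
  Al2O3: 103.9·0.1929 + 640.4·0.003000 = 21.96 lb
LOI: 321.1·0.5960 + 103.9·0.01290 + 309.7·0.5642 + 640.4·0.002000 = 368.7 lb
Glass = total batch minus LOI = 1712 − 368.7 = 1343 lb (matching Σ of the oxides)
oxide / glass × 100 gives the wt %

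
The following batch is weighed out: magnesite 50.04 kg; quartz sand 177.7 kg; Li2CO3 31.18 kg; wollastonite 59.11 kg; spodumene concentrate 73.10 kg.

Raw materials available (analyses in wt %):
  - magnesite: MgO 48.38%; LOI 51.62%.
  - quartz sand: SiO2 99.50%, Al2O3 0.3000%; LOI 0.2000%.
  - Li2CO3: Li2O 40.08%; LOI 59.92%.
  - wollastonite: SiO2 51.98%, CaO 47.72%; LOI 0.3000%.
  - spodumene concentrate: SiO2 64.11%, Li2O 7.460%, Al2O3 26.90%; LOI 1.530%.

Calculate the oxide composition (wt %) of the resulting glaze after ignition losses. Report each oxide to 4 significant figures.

The working math carries full float precision throughout — working values appear, rounded to four significant figures, across the worked steps. Exactly one rounding is applied to each reported value — all derived quantities (net glass mass, the five compositions, the totals, yield, ignition loss) are rebuilt starting from the weights on 345.0 kg of glass in exact precision, as set out in the problem or answer text.
Mass of each oxide from the mix:
  SiO2: 177.7·0.9950 + 59.11·0.5198 + 73.10·0.6411 = 254.4 kg
  MgO: 50.04·0.4838 = 24.21 kg
  CaO: 59.11·0.4772 = 28.21 kg
  Li2O: 31.18·0.4008 + 73.10·0.07460 = 17.95 kg
  Al2O3: 177.7·0.003000 + 73.10·0.2690 = 20.20 kg
LOI: 50.04·0.5162 + 177.7·0.002000 + 31.18·0.5992 + 59.11·0.003000 + 73.10·0.01530 = 46.16 kg
The glass mass, total less LOI, = 391.1 − 46.16 = 345.0 kg (matching Σ of the oxides)
percent by weight: oxide/glass ×100

Glass mass = 345.0 kg (batch 391.1 − LOI 46.16).
Composition: SiO2 73.75%, MgO 7.018%, CaO 8.177%, Li2O 5.203%, Al2O3 5.855%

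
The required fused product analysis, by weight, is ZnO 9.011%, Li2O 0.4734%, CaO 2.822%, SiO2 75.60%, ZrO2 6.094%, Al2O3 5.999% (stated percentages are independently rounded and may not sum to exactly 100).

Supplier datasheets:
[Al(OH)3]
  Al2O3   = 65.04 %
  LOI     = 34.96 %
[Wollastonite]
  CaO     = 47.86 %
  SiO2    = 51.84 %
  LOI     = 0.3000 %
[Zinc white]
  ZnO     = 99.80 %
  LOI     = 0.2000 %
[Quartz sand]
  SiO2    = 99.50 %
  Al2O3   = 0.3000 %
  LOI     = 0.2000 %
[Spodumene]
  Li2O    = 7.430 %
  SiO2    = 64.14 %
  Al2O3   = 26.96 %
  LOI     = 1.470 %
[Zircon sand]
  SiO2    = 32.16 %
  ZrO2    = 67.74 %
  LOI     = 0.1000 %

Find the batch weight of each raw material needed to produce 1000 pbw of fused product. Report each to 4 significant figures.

Intermediates are shown, with 4-significant-digit rounding, at each printed step; all arithmetic carries exact precision in all steps. Each reported result takes just one rounding. All derived quantities (LOI, yield, six oxide percentages, totals, net glass mass) are carried using the weight values for 1000 pbw of glass at exact precision precisely as stated by question or answer.
Per-oxide target masses for 1000 pbw fused product:
  ZnO: 9.011% × 1000 = 90.11 pbw
  Li2O: 0.4734% × 1000 = 4.734 pbw
  CaO: 2.822% × 1000 = 28.22 pbw
  SiO2: 75.60% × 1000 = 756.0 pbw
  ZrO2: 6.094% × 1000 = 60.94 pbw
  Al2O3: 5.999% × 1000 = 59.99 pbw
Checking each oxide sum applying the batch weights above, at the basis given (sums match the target masses exact up to rounding of places):
  ZnO: 90.29·0.9980 = 90.11 pbw (target 90.11 pbw)
  Li2O: 63.71·0.07430 = 4.734 pbw (target 4.734 pbw)
  CaO: 58.96·0.4786 = 28.22 pbw (target 28.22 pbw)
  SiO2: 58.96·0.5184 + 658.9·0.9950 + 63.71·0.6414 + 89.96·0.3216 = 756.0 pbw (target 756.0 pbw)
  ZrO2: 89.96·0.6774 = 60.94 pbw (target 60.94 pbw)
  Al2O3: 62.79·0.6504 + 658.9·0.003000 + 63.71·0.2696 = 59.99 pbw (target 59.99 pbw)
Consistency of the glass mass: batch total minus LOI = 1000 pbw (targets for the oxides total 1000 pbw; basis as stated: 1000 pbw — differing by rounding only).
Whole-batch sum: Σ batch = 1025 pbw; ignition loss, Σ(batch × LOI) = 24.65 pbw; glass ÷ batch gives a yield of 97.59%.

Batch per 1000 pbw fused product:
  Al(OH)3: 62.79 pbw
  Wollastonite: 58.96 pbw
  Zinc white: 90.29 pbw
  Quartz sand: 658.9 pbw
  Spodumene: 63.71 pbw
  Zircon sand: 89.96 pbw
Total batch = 1025 pbw; LOI loss = 24.65 pbw; yield = 97.59%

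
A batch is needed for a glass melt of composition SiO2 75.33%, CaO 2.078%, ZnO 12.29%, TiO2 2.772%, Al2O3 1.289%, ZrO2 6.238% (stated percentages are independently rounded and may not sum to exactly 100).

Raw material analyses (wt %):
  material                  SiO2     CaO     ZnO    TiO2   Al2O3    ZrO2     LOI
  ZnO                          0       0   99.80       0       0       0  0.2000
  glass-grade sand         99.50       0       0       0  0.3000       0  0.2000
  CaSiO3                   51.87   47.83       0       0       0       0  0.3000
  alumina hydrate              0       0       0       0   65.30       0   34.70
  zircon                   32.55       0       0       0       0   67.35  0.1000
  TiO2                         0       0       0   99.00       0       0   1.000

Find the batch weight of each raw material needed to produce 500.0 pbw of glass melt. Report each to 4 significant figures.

Batch per 500.0 pbw glass melt:
  ZnO: 61.57 pbw
  glass-grade sand: 352.1 pbw
  CaSiO3: 21.72 pbw
  alumina hydrate: 8.252 pbw
  zircon: 46.31 pbw
  TiO2: 14.00 pbw
Total batch = 504.0 pbw; LOI loss = 3.942 pbw; yield = 99.22%

All arithmetic keeps exact precision from first step to last; intermediates appear, with 4-significant-digit rounding, between the steps; every reported result is rounded once only. Derived quantities are rebuilt starting from the weights on 500.0 pbw of glass in full precision (glass mass, ignition loss, totals, the yield, six oxide percentages) as written in either problem or answer.
The oxide mass targets at 500.0 pbw glass melt:
  SiO2: 75.33% × 500.0 = 376.6 pbw
  CaO: 2.078% × 500.0 = 10.39 pbw
  ZnO: 12.29% × 500.0 = 61.45 pbw
  TiO2: 2.772% × 500.0 = 13.86 pbw
  Al2O3: 1.289% × 500.0 = 6.445 pbw
  ZrO2: 6.238% × 500.0 = 31.19 pbw
Sums-versus-targets review on the weights just shown, under the basis named above (oxide sums agree with the targets net of answer rounding effects):
  SiO2: 352.1·0.9950 + 21.72·0.5187 + 46.31·0.3255 = 376.7 pbw (target 376.6 pbw)
  CaO: 21.72·0.4783 = 10.39 pbw (target 10.39 pbw)
  ZnO: 61.57·0.9980 = 61.45 pbw (target 61.45 pbw)
  TiO2: 14.00·0.9900 = 13.86 pbw (target 13.86 pbw)
  Al2O3: 352.1·0.003000 + 8.252·0.6530 = 6.445 pbw (target 6.445 pbw)
  ZrO2: 46.31·0.6735 = 31.19 pbw (target 31.19 pbw)
Glass-mass sanity pass: total charge less LOI = 500.0 pbw (targets for the oxides total 500.0 pbw; stated basis 500.0 pbw — differing by rounding only).
Batch grand total — Σ batch = 504.0 pbw; LOI loss = Σ batch·LOI = 3.942 pbw; as yield: glass ÷ batch → 99.22%.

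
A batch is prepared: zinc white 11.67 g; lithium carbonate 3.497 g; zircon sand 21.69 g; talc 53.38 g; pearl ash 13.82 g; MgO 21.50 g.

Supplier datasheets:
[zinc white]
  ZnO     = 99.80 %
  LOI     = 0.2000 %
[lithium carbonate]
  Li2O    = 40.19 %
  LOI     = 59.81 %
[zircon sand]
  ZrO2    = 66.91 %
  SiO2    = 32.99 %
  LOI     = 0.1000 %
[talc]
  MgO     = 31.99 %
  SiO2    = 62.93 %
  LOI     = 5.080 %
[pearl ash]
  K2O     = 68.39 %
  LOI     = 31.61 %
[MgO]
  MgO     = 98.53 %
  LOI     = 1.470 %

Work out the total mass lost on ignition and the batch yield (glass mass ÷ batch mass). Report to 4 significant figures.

All arithmetic carries exact precision through every step. The intermediate values are printed with 4-significant-figure rounding at each printed step; every reported figure is rounded once only. All derived quantities, which include totals, net glass mass, six oxide percentages, ignition loss, yield, are carried in full float precision, as set out in either problem or answer, starting from the weights at 116.0 g of glass.
Loss on ignition, line by line:
  zinc white: 11.67 × 0.002000 = 0.02334 g
  lithium carbonate: 3.497 × 0.5981 = 2.092 g
  zircon sand: 21.69 × 0.001000 = 0.02169 g
  talc: 53.38 × 0.05080 = 2.712 g
  pearl ash: 13.82 × 0.3161 = 4.369 g
  MgO: 21.50 × 0.01470 = 0.3160 g
Total LOI = 9.533 g
Glass = batch − LOI = 125.6 − 9.533 = 116.0 g

LOI loss = 9.533 g; glass = 116.0 g; yield = 92.41%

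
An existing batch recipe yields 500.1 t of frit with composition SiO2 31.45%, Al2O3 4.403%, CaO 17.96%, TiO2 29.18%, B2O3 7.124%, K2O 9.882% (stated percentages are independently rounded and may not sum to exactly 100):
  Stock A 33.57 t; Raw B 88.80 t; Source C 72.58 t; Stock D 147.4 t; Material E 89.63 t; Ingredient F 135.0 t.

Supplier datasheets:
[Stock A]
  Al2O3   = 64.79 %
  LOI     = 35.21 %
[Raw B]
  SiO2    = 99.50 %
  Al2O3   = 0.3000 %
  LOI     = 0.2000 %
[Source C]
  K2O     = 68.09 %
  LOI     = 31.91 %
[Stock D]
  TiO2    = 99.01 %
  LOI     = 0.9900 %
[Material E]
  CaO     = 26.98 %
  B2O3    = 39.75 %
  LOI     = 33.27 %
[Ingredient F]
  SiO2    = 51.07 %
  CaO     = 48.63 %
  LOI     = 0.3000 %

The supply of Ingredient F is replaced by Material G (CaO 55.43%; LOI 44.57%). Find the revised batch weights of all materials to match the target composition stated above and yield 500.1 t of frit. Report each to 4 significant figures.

Each numeric step keeps full precision at each step. Rounding to four significant digits extends to every intermediate as shown. A single rounding finalizes every reported figure — the derived quantities, including the yield, totals, six oxide percentages, glass mass, LOI, are computed from the batch weights per 500.1 t of glass at full float precision as set out in the question or the answer.
The oxide mass targets at 500.1 t frit:
  SiO2: 31.45% × 500.1 = 157.3 t
  Al2O3: 4.403% × 500.1 = 22.02 t
  CaO: 17.96% × 500.1 = 89.82 t
  TiO2: 29.18% × 500.1 = 145.9 t
  B2O3: 7.124% × 500.1 = 35.63 t
  K2O: 9.882% × 500.1 = 49.42 t
Mass-balance tally per oxide given the weights on record, at the basis given (oxide sums agree with the targets net of answer rounding effects):
  SiO2: 158.1·0.9950 = 157.3 t (target 157.3 t)
  Al2O3: 33.25·0.6479 + 158.1·0.003000 = 22.02 t (target 22.02 t)
  CaO: 89.63·0.2698 + 118.4·0.5543 = 89.81 t (target 89.82 t)
  TiO2: 147.4·0.9901 = 145.9 t (target 145.9 t)
  B2O3: 89.63·0.3975 = 35.63 t (target 35.63 t)
  K2O: 72.58·0.6809 = 49.42 t (target 49.42 t)
Glass mass check: total charge less LOI = 500.1 t (oxide target masses add up to 500.1 t; with the basis standing at 500.1 t — any gap is answer rounding).
Batch grand total — Σ batch = 619.4 t; the LOI term Σ batch·LOI equals 119.2 t; yield, glass over the total, = 80.75%.

Revised batch per 500.1 t frit:
  Stock A: 33.25 t
  Raw B: 158.1 t
  Source C: 72.58 t
  Stock D: 147.4 t
  Material E: 89.63 t
  Material G: 118.4 t
Total batch = 619.4 t; LOI loss = 119.2 t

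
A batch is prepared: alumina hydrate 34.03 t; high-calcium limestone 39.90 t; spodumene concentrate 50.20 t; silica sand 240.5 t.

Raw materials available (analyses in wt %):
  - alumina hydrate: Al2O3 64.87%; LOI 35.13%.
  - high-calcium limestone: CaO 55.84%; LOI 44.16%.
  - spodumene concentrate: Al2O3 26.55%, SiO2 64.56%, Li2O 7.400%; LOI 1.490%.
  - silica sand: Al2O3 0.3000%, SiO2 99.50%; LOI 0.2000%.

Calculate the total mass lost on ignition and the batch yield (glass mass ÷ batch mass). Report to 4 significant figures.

LOI loss = 30.80 t; glass = 333.8 t; yield = 91.55%

Every computation keeps full precision at every stage. Mid-chain values appear rounded to 4 significant figures on the page. A single rounding completes each reported figure — derived quantities, including LOI, yield, glass mass, four oxide percentages, the totals, are recomputed from the batch weights for 333.8 t of glass at full precision, as given in either problem or answer.
Per-material ignition loss:
  alumina hydrate: 34.03 × 0.3513 = 11.95 t
  high-calcium limestone: 39.90 × 0.4416 = 17.62 t
  spodumene concentrate: 50.20 × 0.01490 = 0.7480 t
  silica sand: 240.5 × 0.002000 = 0.4810 t
Total LOI = 30.80 t
Glass = batch − LOI = 364.6 − 30.80 = 333.8 t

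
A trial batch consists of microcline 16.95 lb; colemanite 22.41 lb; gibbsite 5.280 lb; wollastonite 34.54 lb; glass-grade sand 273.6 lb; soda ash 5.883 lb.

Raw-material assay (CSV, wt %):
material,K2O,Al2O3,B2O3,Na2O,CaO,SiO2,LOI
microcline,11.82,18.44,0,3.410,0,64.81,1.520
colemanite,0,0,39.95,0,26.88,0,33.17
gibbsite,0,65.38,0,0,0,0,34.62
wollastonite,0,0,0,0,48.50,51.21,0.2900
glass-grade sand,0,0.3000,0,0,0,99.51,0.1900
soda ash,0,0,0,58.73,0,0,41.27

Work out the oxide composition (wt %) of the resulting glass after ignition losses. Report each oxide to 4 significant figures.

Glass mass = 346.1 lb (batch 358.7 − LOI 12.57).
Composition: K2O 0.5789%, Al2O3 2.138%, B2O3 2.587%, Na2O 1.165%, CaO 6.581%, SiO2 86.95%

Each numeric step holds full precision all the way through — rounding to 4 significant figures governs every intermediate as printed; every reported figure receives exactly one rounding. The derived quantities, which include glass mass, the yield, six oxide percentages, totals, ignition loss, are re-derived in exact precision, as quoted within the problem or answer text, starting from the weights per 346.1 lb of glass.
Mass of each oxide from the mix:
  K2O: 16.95·0.1182 = 2.003 lb
  Al2O3: 16.95·0.1844 + 5.280·0.6538 + 273.6·0.003000 = 7.398 lb
  B2O3: 22.41·0.3995 = 8.953 lb
  Na2O: 16.95·0.03410 + 5.883·0.5873 = 4.033 lb
  CaO: 22.41·0.2688 + 34.54·0.4850 = 22.78 lb
  SiO2: 16.95·0.6481 + 34.54·0.5121 + 273.6·0.9951 = 300.9 lb
LOI: 16.95·0.01520 + 22.41·0.3317 + 5.280·0.3462 + 34.54·0.002900 + 273.6·0.001900 + 5.883·0.4127 = 12.57 lb
batch − LOI leaves glass = 358.7 − 12.57 = 346.1 lb (equal to the oxide-mass sum)
percent share: oxide ÷ glass, ×100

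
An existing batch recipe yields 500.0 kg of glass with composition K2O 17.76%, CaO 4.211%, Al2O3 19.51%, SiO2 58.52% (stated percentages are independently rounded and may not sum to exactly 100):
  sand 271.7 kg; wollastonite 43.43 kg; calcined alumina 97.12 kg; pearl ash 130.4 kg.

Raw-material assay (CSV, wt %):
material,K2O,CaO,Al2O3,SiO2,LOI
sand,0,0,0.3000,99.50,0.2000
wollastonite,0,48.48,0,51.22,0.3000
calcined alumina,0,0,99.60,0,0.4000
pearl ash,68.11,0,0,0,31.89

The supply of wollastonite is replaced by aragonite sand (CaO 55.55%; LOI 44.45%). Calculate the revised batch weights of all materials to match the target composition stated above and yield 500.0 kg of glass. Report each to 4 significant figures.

Revised batch per 500.0 kg glass:
  sand: 294.1 kg
  aragonite sand: 37.90 kg
  calcined alumina: 97.06 kg
  pearl ash: 130.4 kg
Total batch = 559.5 kg; LOI loss = 59.41 kg

All internal work carries exact precision from first step to last; intermediates are printed, with 4-significant-digit rounding, as written — every reported number sees exactly one rounding. All derived quantities are recomputed at full float precision (ignition loss, glass mass, yield, four oxide percentages, the totals) starting from the weights at 500.0 kg of glass, exactly as shown in problem or answer.
Target masses of each oxide per 500.0 kg glass:
  K2O: 17.76% × 500.0 = 88.80 kg
  CaO: 4.211% × 500.0 = 21.06 kg
  Al2O3: 19.51% × 500.0 = 97.55 kg
  SiO2: 58.52% × 500.0 = 292.6 kg
A balance pass over the oxides, on the weights just shown, at the basis given (target by target, the sums agree given rounding of the digits):
  K2O: 130.4·0.6811 = 88.82 kg (target 88.80 kg)
  CaO: 37.90·0.5555 = 21.05 kg (target 21.06 kg)
  Al2O3: 294.1·0.003000 + 97.06·0.9960 = 97.55 kg (target 97.55 kg)
  SiO2: 294.1·0.9950 = 292.6 kg (target 292.6 kg)
Auditing the glass mass value: batch total minus LOI = 500.1 kg (targets for the oxides total 500.0 kg; with the basis standing at 500.0 kg — gaps are rounding artifacts).
Whole-batch sum: Σ batch = 559.5 kg; Σ batch·LOI gives LOI loss = 59.41 kg; yield: glass divided by total = 89.38%.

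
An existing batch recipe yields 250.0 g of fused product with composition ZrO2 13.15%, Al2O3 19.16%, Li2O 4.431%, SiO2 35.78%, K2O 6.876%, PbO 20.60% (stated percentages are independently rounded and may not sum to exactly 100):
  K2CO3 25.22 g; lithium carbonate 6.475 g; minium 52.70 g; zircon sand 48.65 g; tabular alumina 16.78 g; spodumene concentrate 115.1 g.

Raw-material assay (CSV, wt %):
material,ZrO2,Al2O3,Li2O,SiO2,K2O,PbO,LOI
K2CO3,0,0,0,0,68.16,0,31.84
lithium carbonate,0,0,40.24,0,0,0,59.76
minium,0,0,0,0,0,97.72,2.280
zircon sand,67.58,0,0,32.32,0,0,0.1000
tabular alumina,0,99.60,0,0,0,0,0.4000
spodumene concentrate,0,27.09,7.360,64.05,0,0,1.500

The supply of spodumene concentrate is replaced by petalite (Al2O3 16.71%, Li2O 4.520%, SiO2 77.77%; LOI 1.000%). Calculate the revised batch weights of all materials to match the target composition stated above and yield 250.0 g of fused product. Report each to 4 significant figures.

Every computation maintains full float precision all the way through — rounding to four significant figures applies to every intermediate as printed; every reported number takes a single rounding — all derived quantities are carried using the weight values on 250.0 g of glass at exact precision (glass mass, the six compositions, totals, yield, LOI), precisely as stated by the problem or answer text.
Oxide mass targets, per 250.0 g fused product:
  ZrO2: 13.15% × 250.0 = 32.88 g
  Al2O3: 19.16% × 250.0 = 47.90 g
  Li2O: 4.431% × 250.0 = 11.08 g
  SiO2: 35.78% × 250.0 = 89.45 g
  K2O: 6.876% × 250.0 = 17.19 g
  PbO: 20.60% × 250.0 = 51.50 g
Oxide-by-oxide audit applying the batch weights above, on the stated basis (delivered sums recover each target given rounding of the digits):
  ZrO2: 48.65·0.6758 = 32.88 g (target 32.88 g)
  Al2O3: 32.19·0.9960 + 94.80·0.1671 = 47.90 g (target 47.90 g)
  Li2O: 16.88·0.4024 + 94.80·0.04520 = 11.08 g (target 11.08 g)
  SiO2: 48.65·0.3232 + 94.80·0.7777 = 89.45 g (target 89.45 g)
  K2O: 25.22·0.6816 = 17.19 g (target 17.19 g)
  PbO: 52.70·0.9772 = 51.50 g (target 51.50 g)
Consistency of the glass mass: Σ batch − LOI loss = 250.0 g (oxide target masses add up to 250.0 g; against the stated basis, 250.0 g — deltas are rounding alone).
Total batch = Σ batch = 270.4 g; loss to ignition Σ batch·LOI = 20.44 g; yield: glass divided by total = 92.44%.

Revised batch per 250.0 g fused product:
  K2CO3: 25.22 g
  lithium carbonate: 16.88 g
  minium: 52.70 g
  zircon sand: 48.65 g
  tabular alumina: 32.19 g
  petalite: 94.80 g
Total batch = 270.4 g; LOI loss = 20.44 g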